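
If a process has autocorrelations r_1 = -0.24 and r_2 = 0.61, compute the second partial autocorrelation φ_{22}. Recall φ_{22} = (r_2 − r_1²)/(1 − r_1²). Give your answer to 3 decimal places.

φ_{22} = (r_2 − r_1²) / (1 − r_1²)
r_1² = (-0.24)² = 0.0576
Numerator = 0.61 − 0.0576 = 0.5524; denominator = 1 − 0.0576 = 0.9424
φ_{22} = 0.5524 / 0.9424 = 0.586

0.586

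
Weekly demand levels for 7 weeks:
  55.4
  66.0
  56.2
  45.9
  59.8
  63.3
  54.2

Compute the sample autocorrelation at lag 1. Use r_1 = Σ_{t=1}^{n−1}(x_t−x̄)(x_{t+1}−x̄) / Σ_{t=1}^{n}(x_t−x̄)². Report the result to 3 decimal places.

Mean x̄ = (55.4 + 66.0 + 56.2 + 45.9 + 59.8 + 63.3 + 54.2)/7 = 57.2571
Deviations from mean: -1.8571, 8.7429, -1.0571, -11.3571, 2.5429, 6.0429, -3.0571
Σ(x_t−x̄)(x_{t+1}−x̄) = (-16.2367) + (-9.2424) + (12.0061) + (-28.8796) + (15.3661) + (-18.4739) = -45.4604
Denominator Σ(x_t−x̄)² = 262.3171
r_1 = -45.4604 / 262.3171 = -0.173

-0.173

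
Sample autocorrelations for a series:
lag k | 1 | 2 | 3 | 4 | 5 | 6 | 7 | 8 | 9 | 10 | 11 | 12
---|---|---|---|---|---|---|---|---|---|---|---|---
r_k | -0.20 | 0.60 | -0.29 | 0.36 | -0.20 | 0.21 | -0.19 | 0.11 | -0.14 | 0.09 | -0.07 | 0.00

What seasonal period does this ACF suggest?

2

The largest autocorrelation is r_2 = 0.60, with weaker echoes at lags 4 (0.36) and 6 (0.21); the remaining lags stay at or below 0.11.
The dominant spike at lag 2 indicates a seasonal period of 2.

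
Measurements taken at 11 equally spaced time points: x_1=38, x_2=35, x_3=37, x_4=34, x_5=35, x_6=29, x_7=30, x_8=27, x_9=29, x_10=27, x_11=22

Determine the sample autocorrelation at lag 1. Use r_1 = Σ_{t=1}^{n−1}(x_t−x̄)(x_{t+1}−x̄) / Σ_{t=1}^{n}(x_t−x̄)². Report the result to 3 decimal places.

0.530

Mean x̄ = (38 + 35 + 37 + 34 + 35 + 29 + 30 + 27 + 29 + 27 + 22)/11 = 31.1818
Numerator Σ_{t=1}^{10}(x_t−x̄)(x_{t+1}−x̄) = 131.2397
Denominator Σ(x_t−x̄)² = 247.6364
r_1 = 131.2397 / 247.6364 = 0.530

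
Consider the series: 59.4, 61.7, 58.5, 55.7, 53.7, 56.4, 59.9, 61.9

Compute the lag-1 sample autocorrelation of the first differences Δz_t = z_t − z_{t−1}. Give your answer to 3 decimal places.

First differences Δz: 2.3, -3.2, -2.8, -2.0, 2.7, 3.5, 2.0
Mean of differences = 0.3571
Numerator Σ(Δz_t−Δz̄)(Δz_{t+1}−Δz̄) = 18.7653
Denominator Σ(Δz_t−Δz̄)² = 50.0171
r_1(Δz) = 18.7653 / 50.0171 = 0.375

0.375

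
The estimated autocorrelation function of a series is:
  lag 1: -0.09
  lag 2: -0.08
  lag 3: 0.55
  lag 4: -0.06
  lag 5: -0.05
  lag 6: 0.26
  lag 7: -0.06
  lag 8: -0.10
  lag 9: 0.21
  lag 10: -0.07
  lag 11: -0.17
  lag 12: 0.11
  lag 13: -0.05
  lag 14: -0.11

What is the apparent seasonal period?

3

The largest autocorrelation is r_3 = 0.55, with weaker echoes at lags 6 (0.26) and 9 (0.21); the remaining lags stay at or below 0.11.
The dominant spike at lag 3 indicates a seasonal period of 3.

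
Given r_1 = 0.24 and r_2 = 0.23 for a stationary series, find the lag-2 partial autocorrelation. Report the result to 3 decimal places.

0.183

φ_{22} = (r_2 − r_1²) / (1 − r_1²)
r_1² = (0.24)² = 0.0576
Numerator = 0.23 − 0.0576 = 0.1724; denominator = 1 − 0.0576 = 0.9424
φ_{22} = 0.1724 / 0.9424 = 0.183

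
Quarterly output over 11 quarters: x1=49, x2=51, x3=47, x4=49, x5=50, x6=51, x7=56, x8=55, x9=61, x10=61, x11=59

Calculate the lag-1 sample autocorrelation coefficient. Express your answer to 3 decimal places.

0.725

Mean x̄ = (49 + 51 + 47 + 49 + 50 + 51 + 56 + 55 + 61 + 61 + 59)/11 = 53.5455
Numerator Σ_{t=1}^{10}(x_t−x̄)(x_{t+1}−x̄) = 187.5207
Denominator Σ(x_t−x̄)² = 258.7273
r_1 = 187.5207 / 258.7273 = 0.725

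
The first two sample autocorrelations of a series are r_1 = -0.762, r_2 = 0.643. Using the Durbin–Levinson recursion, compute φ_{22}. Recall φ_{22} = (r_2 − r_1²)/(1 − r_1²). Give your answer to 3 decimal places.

0.149

φ_{22} = (r_2 − r_1²) / (1 − r_1²)
r_1² = (-0.762)² = 0.580644
Numerator = 0.643 − 0.5806 = 0.0624; denominator = 1 − 0.5806 = 0.4194
φ_{22} = 0.0624 / 0.4194 = 0.149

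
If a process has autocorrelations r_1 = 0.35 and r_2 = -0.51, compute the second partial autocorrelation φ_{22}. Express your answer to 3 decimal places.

φ_{22} = (r_2 − r_1²) / (1 − r_1²)
r_1² = (0.35)² = 0.1225
Numerator = -0.51 − 0.1225 = -0.6325; denominator = 1 − 0.1225 = 0.8775
φ_{22} = -0.6325 / 0.8775 = -0.721

-0.721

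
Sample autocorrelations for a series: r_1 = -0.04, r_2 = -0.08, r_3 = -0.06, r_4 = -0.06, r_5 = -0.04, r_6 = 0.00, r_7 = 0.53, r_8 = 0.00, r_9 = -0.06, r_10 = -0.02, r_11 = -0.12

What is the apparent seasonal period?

The largest autocorrelation is r_7 = 0.53; the remaining lags stay at or below 0.00.
The dominant spike at lag 7 indicates a seasonal period of 7.

7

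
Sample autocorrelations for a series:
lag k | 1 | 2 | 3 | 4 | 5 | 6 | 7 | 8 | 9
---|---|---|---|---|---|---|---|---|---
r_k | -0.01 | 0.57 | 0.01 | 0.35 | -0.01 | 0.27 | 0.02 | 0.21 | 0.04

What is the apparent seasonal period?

2

The largest autocorrelation is r_2 = 0.57, with weaker echoes at lags 4 (0.35), 6 (0.27) and 8 (0.21); the remaining lags stay at or below 0.04.
The dominant spike at lag 2 indicates a seasonal period of 2.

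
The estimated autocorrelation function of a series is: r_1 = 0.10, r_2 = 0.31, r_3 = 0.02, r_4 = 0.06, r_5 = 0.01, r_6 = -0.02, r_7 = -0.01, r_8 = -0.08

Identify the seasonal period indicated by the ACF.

2

The largest autocorrelation is r_2 = 0.31; the remaining lags stay at or below 0.10.
The dominant spike at lag 2 indicates a seasonal period of 2.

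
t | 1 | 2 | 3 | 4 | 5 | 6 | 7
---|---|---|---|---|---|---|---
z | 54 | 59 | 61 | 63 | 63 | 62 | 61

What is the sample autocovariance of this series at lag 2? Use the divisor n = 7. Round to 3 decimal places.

-0.052

Mean z̄ = (54 + 59 + 61 + 63 + 63 + 62 + 61)/7 = 60.4286
Σ_{t=1}^{5}(z_t−z̄)(z_{t+2}−z̄) = -0.3673
γ_2 = -0.3673 / 7 = -0.052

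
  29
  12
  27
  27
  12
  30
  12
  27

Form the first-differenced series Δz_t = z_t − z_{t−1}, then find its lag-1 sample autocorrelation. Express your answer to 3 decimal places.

-0.694

First differences Δz: -17, 15, 0, -15, 18, -18, 15
Mean of differences = -0.2857
Numerator Σ(Δz_t−Δz̄)(Δz_{t+1}−Δz̄) = -1119.0816
Denominator Σ(Δz_t−Δz̄)² = 1611.4286
r_1(Δz) = -1119.0816 / 1611.4286 = -0.694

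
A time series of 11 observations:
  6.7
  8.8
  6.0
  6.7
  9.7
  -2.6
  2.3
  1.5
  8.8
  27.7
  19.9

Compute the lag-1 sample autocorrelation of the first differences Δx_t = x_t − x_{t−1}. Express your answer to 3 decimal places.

First differences Δx: 2.1, -2.8, 0.7, 3.0, -12.3, 4.9, -0.8, 7.3, 18.9, -7.8
Mean of differences = 1.3200
Numerator Σ(Δx_t−Δx̄)(Δx_{t+1}−Δx̄) = -148.8104
Denominator Σ(Δx_t−Δx̄)² = 651.5960
r_1(Δx) = -148.8104 / 651.5960 = -0.228

-0.228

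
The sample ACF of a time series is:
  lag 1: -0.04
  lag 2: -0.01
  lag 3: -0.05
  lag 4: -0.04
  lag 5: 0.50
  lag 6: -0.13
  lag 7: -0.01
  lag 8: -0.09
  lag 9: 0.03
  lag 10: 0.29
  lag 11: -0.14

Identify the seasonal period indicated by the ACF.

5

The largest autocorrelation is r_5 = 0.50, with a weaker echo at lag 10 (0.29); the remaining lags stay at or below 0.03.
The dominant spike at lag 5 indicates a seasonal period of 5.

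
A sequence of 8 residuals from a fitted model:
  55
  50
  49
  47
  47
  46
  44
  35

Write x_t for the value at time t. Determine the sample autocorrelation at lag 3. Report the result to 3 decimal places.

Mean x̄ = (55 + 50 + 49 + 47 + 47 + 46 + 44 + 35)/8 = 46.6250
Deviations from mean: 8.3750, 3.3750, 2.3750, 0.3750, 0.3750, -0.6250, -2.6250, -11.6250
Numerator Σ_{t=1}^{5}(x_t−x̄)(x_{t+3}−x̄) = -2.4219
Denominator Σ(x_t−x̄)² = 229.8750
r_3 = -2.4219 / 229.8750 = -0.011

-0.011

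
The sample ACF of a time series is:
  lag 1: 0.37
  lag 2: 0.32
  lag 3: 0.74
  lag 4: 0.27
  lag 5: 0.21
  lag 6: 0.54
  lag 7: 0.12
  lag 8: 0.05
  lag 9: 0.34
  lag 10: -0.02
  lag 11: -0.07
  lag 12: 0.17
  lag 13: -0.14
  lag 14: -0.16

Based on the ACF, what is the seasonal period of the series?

3

The largest autocorrelation is r_3 = 0.74, with a weaker echo at lag 6 (0.54); the remaining lags stay at or below 0.37. The elevated value at lag 1 (0.37), dropping to 0.32 at lag 2, reflects decaying short-term dependence rather than seasonality.
The dominant spike at lag 3 indicates a seasonal period of 3.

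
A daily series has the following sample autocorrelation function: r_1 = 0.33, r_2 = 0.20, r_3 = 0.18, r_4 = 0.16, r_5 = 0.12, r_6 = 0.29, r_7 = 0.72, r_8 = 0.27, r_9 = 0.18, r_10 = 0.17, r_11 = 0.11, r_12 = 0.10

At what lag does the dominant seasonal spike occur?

7

The largest autocorrelation is r_7 = 0.72; the remaining lags stay at or below 0.33. The elevated value at lag 1 (0.33), dropping to 0.20 at lag 2, reflects decaying short-term dependence rather than seasonality.
The dominant spike at lag 7 indicates a seasonal period of 7.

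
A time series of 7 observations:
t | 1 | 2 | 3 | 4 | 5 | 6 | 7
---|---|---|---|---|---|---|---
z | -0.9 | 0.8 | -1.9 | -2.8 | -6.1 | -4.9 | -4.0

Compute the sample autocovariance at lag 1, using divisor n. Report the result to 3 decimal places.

Mean z̄ = (-0.9 + 0.8 − 1.9 − 2.8 − 6.1 − 4.9 − 4.0)/7 = -2.8286
Deviations: 1.9286, 3.6286, 0.9286, 0.0286, -3.2714, -2.0714, -1.1714
Σ_{t=1}^{6}(z_t−z̄)(z_{t+1}−z̄) = 19.5035
γ_1 = 19.5035 / 7 = 2.786

2.786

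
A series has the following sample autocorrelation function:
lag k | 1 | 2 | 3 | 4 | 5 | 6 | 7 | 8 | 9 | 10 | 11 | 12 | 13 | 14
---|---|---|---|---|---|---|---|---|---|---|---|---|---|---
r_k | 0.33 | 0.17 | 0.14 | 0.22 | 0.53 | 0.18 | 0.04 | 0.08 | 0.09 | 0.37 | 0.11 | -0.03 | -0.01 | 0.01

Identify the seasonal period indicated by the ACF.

5

The largest autocorrelation is r_5 = 0.53, with a weaker echo at lag 10 (0.37); the remaining lags stay at or below 0.33. The elevated value at lag 1 (0.33), dropping to 0.17 at lag 2, reflects decaying short-term dependence rather than seasonality.
The dominant spike at lag 5 indicates a seasonal period of 5.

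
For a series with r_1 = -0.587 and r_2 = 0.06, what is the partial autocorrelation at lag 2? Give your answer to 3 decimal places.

-0.434

φ_{22} = (r_2 − r_1²) / (1 − r_1²)
r_1² = (-0.587)² = 0.344569
Numerator = 0.06 − 0.3446 = -0.2846; denominator = 1 − 0.3446 = 0.6554
φ_{22} = -0.2846 / 0.6554 = -0.434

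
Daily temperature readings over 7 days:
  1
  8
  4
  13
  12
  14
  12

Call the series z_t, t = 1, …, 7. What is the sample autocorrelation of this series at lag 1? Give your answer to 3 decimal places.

0.229

Mean z̄ = (1 + 8 + 4 + 13 + 12 + 14 + 12)/7 = 9.1429
Σ(z_t−z̄)(z_{t+1}−z̄) = (9.3061) + (5.8776) + (-19.8367) + (11.0204) + (13.8776) + (13.8776) = 34.1224
Denominator Σ(z_t−z̄)² = 148.8571
r_1 = 34.1224 / 148.8571 = 0.229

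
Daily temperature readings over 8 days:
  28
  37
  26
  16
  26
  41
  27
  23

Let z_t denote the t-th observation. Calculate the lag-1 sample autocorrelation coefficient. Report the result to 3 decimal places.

Mean z̄ = (28 + 37 + 26 + 16 + 26 + 41 + 27 + 23)/8 = 28.0000
Deviations from mean: 0.0000, 9.0000, -2.0000, -12.0000, -2.0000, 13.0000, -1.0000, -5.0000
Σ(z_t−z̄)(z_{t+1}−z̄) = (0.0000) + (-18.0000) + (24.0000) + (24.0000) + (-26.0000) + (-13.0000) + (5.0000) = -4.0000
Denominator Σ(z_t−z̄)² = 428.0000
r_1 = -4.0000 / 428.0000 = -0.009

-0.009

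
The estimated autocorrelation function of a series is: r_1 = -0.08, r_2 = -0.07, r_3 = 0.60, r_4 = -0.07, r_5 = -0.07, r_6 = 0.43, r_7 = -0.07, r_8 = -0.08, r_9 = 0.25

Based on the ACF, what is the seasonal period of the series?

3

The largest autocorrelation is r_3 = 0.60, with weaker echoes at lags 6 (0.43) and 9 (0.25); the remaining lags stay at or below -0.07.
The dominant spike at lag 3 indicates a seasonal period of 3.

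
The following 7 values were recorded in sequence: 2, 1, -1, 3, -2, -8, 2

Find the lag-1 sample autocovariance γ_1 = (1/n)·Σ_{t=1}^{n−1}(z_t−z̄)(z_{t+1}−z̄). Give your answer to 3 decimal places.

-1.598

Mean z̄ = (2 + 1 − 1 + 3 − 2 − 8 + 2)/7 = -0.4286
Deviations: 2.4286, 1.4286, -0.5714, 3.4286, -1.5714, -7.5714, 2.4286
Σ_{t=1}^{6}(z_t−z̄)(z_{t+1}−z̄) = -11.1837
γ_1 = -11.1837 / 7 = -1.598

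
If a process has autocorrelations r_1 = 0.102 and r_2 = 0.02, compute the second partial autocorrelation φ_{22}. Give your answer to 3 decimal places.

φ_{22} = (r_2 − r_1²) / (1 − r_1²)
r_1² = (0.102)² = 0.010404
Numerator = 0.02 − 0.0104 = 0.0096; denominator = 1 − 0.0104 = 0.9896
φ_{22} = 0.0096 / 0.9896 = 0.010

0.010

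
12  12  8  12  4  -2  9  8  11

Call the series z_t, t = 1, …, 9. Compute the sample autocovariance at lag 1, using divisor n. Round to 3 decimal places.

3.451

Mean z̄ = (12 + 12 + 8 + 12 + 4 − 2 + 9 + 8 + 11)/9 = 8.2222
Σ_{t=1}^{8}(z_t−z̄)(z_{t+1}−z̄) = 31.0617
γ_1 = 31.0617 / 9 = 3.451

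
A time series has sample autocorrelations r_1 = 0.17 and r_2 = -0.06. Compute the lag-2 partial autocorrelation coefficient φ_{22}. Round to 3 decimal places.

-0.092

φ_{22} = (r_2 − r_1²) / (1 − r_1²)
r_1² = (0.17)² = 0.0289
Numerator = -0.06 − 0.0289 = -0.0889; denominator = 1 − 0.0289 = 0.9711
φ_{22} = -0.0889 / 0.9711 = -0.092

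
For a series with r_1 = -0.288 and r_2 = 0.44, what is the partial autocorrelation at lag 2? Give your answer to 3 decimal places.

φ_{22} = (r_2 − r_1²) / (1 − r_1²)
r_1² = (-0.288)² = 0.082944
Numerator = 0.44 − 0.0829 = 0.3571; denominator = 1 − 0.0829 = 0.9171
φ_{22} = 0.3571 / 0.9171 = 0.389

0.389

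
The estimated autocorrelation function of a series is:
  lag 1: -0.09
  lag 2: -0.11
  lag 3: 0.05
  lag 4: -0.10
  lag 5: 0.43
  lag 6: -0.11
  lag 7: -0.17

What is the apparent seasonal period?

5

The largest autocorrelation is r_5 = 0.43; the remaining lags stay at or below 0.05.
The dominant spike at lag 5 indicates a seasonal period of 5.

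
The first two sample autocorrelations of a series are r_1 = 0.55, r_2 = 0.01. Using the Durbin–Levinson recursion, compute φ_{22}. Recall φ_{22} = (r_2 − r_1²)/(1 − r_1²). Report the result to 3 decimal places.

-0.419

φ_{22} = (r_2 − r_1²) / (1 − r_1²)
r_1² = (0.55)² = 0.3025
Numerator = 0.01 − 0.3025 = -0.2925; denominator = 1 − 0.3025 = 0.6975
φ_{22} = -0.2925 / 0.6975 = -0.419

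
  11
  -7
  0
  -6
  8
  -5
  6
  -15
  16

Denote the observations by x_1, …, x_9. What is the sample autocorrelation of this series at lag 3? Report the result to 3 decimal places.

-0.444

Mean x̄ = (11 − 7 + 0 − 6 + 8 − 5 + 6 − 15 + 16)/9 = 0.8889
Σ(x_t−x̄)(x_{t+3}−x̄) = (-69.6543) + (-56.0988) + (5.2346) + (-35.2099) + (-112.9877) + (-88.9877) = -357.7037
Denominator Σ(x_t−x̄)² = 804.8889
r_3 = -357.7037 / 804.8889 = -0.444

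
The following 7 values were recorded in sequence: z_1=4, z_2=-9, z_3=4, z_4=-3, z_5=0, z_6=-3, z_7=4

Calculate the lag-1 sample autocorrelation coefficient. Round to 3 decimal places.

-0.692

Mean z̄ = (4 − 9 + 4 − 3 + 0 − 3 + 4)/7 = -0.4286
Σ(z_t−z̄)(z_{t+1}−z̄) = (-37.9592) + (-37.9592) + (-11.3878) + (-1.1020) + (-1.1020) + (-11.3878) = -100.8980
Denominator Σ(z_t−z̄)² = 145.7143
r_1 = -100.8980 / 145.7143 = -0.692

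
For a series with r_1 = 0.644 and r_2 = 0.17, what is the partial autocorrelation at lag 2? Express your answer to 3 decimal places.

-0.418

φ_{22} = (r_2 − r_1²) / (1 − r_1²)
r_1² = (0.644)² = 0.414736
Numerator = 0.17 − 0.4147 = -0.2447; denominator = 1 − 0.4147 = 0.5853
φ_{22} = -0.2447 / 0.5853 = -0.418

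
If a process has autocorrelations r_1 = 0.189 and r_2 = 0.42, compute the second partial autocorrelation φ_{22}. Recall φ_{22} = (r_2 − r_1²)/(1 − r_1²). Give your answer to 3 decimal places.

0.399

φ_{22} = (r_2 − r_1²) / (1 − r_1²)
r_1² = (0.189)² = 0.035721
Numerator = 0.42 − 0.0357 = 0.3843; denominator = 1 − 0.0357 = 0.9643
φ_{22} = 0.3843 / 0.9643 = 0.399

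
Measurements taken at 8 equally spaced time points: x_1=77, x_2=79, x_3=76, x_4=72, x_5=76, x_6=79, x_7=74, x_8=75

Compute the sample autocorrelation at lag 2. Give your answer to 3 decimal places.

-0.675

Mean x̄ = (77 + 79 + 76 + 72 + 76 + 79 + 74 + 75)/8 = 76.0000
Deviations from mean: 1.0000, 3.0000, 0.0000, -4.0000, 0.0000, 3.0000, -2.0000, -1.0000
Numerator Σ_{t=1}^{6}(x_t−x̄)(x_{t+2}−x̄) = -27.0000
Denominator Σ(x_t−x̄)² = 40.0000
r_2 = -27.0000 / 40.0000 = -0.675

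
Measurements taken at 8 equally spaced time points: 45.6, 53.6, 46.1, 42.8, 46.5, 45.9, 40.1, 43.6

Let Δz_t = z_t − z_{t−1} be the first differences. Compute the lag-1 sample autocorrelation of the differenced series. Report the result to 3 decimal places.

First differences Δz: 8.0, -7.5, -3.3, 3.7, -0.6, -5.8, 3.5
Mean of differences = -0.2857
Numerator Σ(Δz_t−Δz̄)(Δz_{t+1}−Δz̄) = -70.4388
Denominator Σ(Δz_t−Δz̄)² = 190.5086
r_1(Δz) = -70.4388 / 190.5086 = -0.370

-0.370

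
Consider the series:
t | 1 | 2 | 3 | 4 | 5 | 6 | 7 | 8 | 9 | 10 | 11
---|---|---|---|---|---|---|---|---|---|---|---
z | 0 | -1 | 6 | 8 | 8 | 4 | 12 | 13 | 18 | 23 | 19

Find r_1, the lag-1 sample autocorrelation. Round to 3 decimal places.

0.686

Mean z̄ = (0 − 1 + 6 + 8 + 8 + 4 + 12 + 13 + 18 + 23 + 19)/11 = 10.0000
Numerator Σ_{t=1}^{10}(z_t−z̄)(z_{t+1}−z̄) = 417.0000
Denominator Σ(z_t−z̄)² = 608.0000
r_1 = 417.0000 / 608.0000 = 0.686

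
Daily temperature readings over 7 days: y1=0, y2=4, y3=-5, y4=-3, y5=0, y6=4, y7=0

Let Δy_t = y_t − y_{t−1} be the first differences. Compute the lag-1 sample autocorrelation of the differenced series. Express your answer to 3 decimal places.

-0.366

First differences Δy: 4, -9, 2, 3, 4, -4
Mean of differences = 0.0000
Numerator Σ(Δy_t−Δȳ)(Δy_{t+1}−Δȳ) = -52.0000
Denominator Σ(Δy_t−Δȳ)² = 142.0000
r_1(Δy) = -52.0000 / 142.0000 = -0.366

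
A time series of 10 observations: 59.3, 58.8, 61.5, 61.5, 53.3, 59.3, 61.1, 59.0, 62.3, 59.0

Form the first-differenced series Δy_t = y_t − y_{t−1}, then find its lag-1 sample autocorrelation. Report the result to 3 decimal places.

-0.437

First differences Δy: -0.5, 2.7, 0.0, -8.2, 6.0, 1.8, -2.1, 3.3, -3.3
Mean of differences = -0.0333
Numerator Σ(Δy_t−Δȳ)(Δy_{t+1}−Δȳ) = -61.2344
Denominator Σ(Δy_t−Δȳ)² = 140.2000
r_1(Δy) = -61.2344 / 140.2000 = -0.437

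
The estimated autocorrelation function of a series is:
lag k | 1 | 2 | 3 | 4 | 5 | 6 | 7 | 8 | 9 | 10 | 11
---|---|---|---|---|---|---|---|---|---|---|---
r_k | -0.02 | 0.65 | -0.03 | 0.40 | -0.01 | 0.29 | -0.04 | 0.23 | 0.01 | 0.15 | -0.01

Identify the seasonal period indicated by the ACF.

2

The largest autocorrelation is r_2 = 0.65, with weaker echoes at lags 4 (0.40), 6 (0.29), 8 (0.23) and 10 (0.15); the remaining lags stay at or below 0.01.
The dominant spike at lag 2 indicates a seasonal period of 2.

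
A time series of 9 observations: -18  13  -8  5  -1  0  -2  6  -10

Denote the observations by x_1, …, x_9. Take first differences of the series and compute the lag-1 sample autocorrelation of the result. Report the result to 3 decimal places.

First differences Δx: 31, -21, 13, -6, 1, -2, 8, -16
Mean of differences = 1.0000
Numerator Σ(Δx_t−Δx̄)(Δx_{t+1}−Δx̄) = -1148.0000
Denominator Σ(Δx_t−Δx̄)² = 1924.0000
r_1(Δx) = -1148.0000 / 1924.0000 = -0.597

-0.597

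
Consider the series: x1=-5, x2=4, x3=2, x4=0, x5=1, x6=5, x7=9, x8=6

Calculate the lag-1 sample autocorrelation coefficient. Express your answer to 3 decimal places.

0.209

Mean x̄ = (-5 + 4 + 2 + 0 + 1 + 5 + 9 + 6)/8 = 2.7500
Deviations from mean: -7.7500, 1.2500, -0.7500, -2.7500, -1.7500, 2.2500, 6.2500, 3.2500
Numerator Σ_{t=1}^{7}(x_t−x̄)(x_{t+1}−x̄) = 26.6875
Denominator Σ(x_t−x̄)² = 127.5000
r_1 = 26.6875 / 127.5000 = 0.209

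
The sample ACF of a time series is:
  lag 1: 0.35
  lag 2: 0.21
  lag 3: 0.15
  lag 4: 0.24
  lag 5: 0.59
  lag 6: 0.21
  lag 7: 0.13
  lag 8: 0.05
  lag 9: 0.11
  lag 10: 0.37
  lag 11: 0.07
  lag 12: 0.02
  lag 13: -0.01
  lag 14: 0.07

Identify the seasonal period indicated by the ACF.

5

The largest autocorrelation is r_5 = 0.59, with a weaker echo at lag 10 (0.37); the remaining lags stay at or below 0.35. The elevated value at lag 1 (0.35), dropping to 0.21 at lag 2, reflects decaying short-term dependence rather than seasonality.
The dominant spike at lag 5 indicates a seasonal period of 5.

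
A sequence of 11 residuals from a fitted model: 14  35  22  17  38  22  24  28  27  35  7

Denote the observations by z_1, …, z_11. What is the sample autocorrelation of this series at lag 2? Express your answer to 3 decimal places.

-0.100

Mean z̄ = (14 + 35 + 22 + 17 + 38 + 22 + 24 + 28 + 27 + 35 + 7)/11 = 24.4545
Numerator Σ_{t=1}^{9}(z_t−z̄)(z_{t+2}−z̄) = -90.9587
Denominator Σ(z_t−z̄)² = 906.7273
r_2 = -90.9587 / 906.7273 = -0.100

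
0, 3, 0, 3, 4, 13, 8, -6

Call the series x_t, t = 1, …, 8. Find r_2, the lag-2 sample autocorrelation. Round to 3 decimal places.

Mean x̄ = (0 + 3 + 0 + 3 + 4 + 13 + 8 − 6)/8 = 3.1250
Deviations from mean: -3.1250, -0.1250, -3.1250, -0.1250, 0.8750, 9.8750, 4.8750, -9.1250
Numerator Σ_{t=1}^{6}(x_t−x̄)(x_{t+2}−x̄) = -80.0313
Denominator Σ(x_t−x̄)² = 224.8750
r_2 = -80.0313 / 224.8750 = -0.356

-0.356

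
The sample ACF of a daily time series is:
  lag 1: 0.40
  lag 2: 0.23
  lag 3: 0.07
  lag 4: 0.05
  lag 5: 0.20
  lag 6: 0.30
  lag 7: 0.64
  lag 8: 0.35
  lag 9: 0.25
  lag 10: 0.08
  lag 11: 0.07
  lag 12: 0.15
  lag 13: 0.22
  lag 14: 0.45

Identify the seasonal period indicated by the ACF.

The largest autocorrelation is r_7 = 0.64, with a weaker echo at lag 14 (0.45); the remaining lags stay at or below 0.40. The elevated value at lag 1 (0.40), dropping to 0.23 at lag 2, reflects decaying short-term dependence rather than seasonality.
The dominant spike at lag 7 indicates a seasonal period of 7.

7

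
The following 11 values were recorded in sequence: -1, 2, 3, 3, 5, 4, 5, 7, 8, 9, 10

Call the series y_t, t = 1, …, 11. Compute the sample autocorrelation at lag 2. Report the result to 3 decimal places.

0.380

Mean ȳ = (-1 + 2 + 3 + 3 + 5 + 4 + 5 + 7 + 8 + 9 + 10)/11 = 5.0000
Numerator Σ_{t=1}^{9}(y_t−ȳ)(y_{t+2}−ȳ) = 41.0000
Denominator Σ(y_t−ȳ)² = 108.0000
r_2 = 41.0000 / 108.0000 = 0.380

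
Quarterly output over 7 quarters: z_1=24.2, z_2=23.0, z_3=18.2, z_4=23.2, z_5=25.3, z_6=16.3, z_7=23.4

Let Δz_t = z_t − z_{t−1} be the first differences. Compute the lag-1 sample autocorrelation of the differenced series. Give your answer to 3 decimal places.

First differences Δz: -1.2, -4.8, 5.0, 2.1, -9.0, 7.1
Mean of differences = -0.1333
Numerator Σ(Δz_t−Δz̄)(Δz_{t+1}−Δz̄) = -91.4511
Denominator Σ(Δz_t−Δz̄)² = 185.1933
r_1(Δz) = -91.4511 / 185.1933 = -0.494

-0.494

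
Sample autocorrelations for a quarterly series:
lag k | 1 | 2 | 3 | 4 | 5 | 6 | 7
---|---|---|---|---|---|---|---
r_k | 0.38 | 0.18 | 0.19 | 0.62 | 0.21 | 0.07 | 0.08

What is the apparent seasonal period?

4

The largest autocorrelation is r_4 = 0.62; the remaining lags stay at or below 0.38. The elevated value at lag 1 (0.38), dropping to 0.18 at lag 2, reflects decaying short-term dependence rather than seasonality.
The dominant spike at lag 4 indicates a seasonal period of 4.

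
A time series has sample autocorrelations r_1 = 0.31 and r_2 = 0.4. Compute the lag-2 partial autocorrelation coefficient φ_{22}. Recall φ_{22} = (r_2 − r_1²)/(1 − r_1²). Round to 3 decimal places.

0.336

φ_{22} = (r_2 − r_1²) / (1 − r_1²)
r_1² = (0.31)² = 0.0961
Numerator = 0.4 − 0.0961 = 0.3039; denominator = 1 − 0.0961 = 0.9039
φ_{22} = 0.3039 / 0.9039 = 0.336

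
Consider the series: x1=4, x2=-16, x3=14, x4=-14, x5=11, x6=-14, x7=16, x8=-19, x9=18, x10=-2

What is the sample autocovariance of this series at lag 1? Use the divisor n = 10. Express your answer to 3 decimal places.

Mean x̄ = (4 − 16 + 14 − 14 + 11 − 14 + 16 − 19 + 18 − 2)/10 = -0.2000
Σ_{t=1}^{9}(x_t−x̄)(x_{t+1}−x̄) = -1698.8400
γ_1 = -1698.8400 / 10 = -169.884

-169.884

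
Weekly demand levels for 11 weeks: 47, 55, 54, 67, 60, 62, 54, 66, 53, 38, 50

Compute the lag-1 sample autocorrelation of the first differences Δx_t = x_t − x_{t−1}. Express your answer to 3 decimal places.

-0.362

First differences Δx: 8, -1, 13, -7, 2, -8, 12, -13, -15, 12
Mean of differences = 0.3000
Numerator Σ(Δx_t−Δx̄)(Δx_{t+1}−Δx̄) = -373.9900
Denominator Σ(Δx_t−Δx̄)² = 1032.1000
r_1(Δx) = -373.9900 / 1032.1000 = -0.362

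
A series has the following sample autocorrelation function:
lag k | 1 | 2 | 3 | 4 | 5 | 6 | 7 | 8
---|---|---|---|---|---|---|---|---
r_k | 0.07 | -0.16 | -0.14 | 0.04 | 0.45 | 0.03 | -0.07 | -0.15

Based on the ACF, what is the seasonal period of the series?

The largest autocorrelation is r_5 = 0.45; the remaining lags stay at or below 0.07.
The dominant spike at lag 5 indicates a seasonal period of 5.

5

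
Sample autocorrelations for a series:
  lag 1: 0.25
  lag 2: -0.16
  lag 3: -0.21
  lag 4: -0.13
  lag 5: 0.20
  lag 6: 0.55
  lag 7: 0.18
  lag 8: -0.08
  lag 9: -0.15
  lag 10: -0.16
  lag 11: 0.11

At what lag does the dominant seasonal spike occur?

The largest autocorrelation is r_6 = 0.55; the remaining lags stay at or below 0.25.
The dominant spike at lag 6 indicates a seasonal period of 6.

6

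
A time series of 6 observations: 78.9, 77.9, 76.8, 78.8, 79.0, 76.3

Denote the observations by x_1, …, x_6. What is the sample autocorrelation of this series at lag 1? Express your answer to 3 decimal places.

Mean x̄ = (78.9 + 77.9 + 76.8 + 78.8 + 79.0 + 76.3)/6 = 77.9500
Deviations from mean: 0.9500, -0.0500, -1.1500, 0.8500, 1.0500, -1.6500
Numerator Σ_{t=1}^{5}(x_t−x̄)(x_{t+1}−x̄) = -1.8075
Denominator Σ(x_t−x̄)² = 6.7750
r_1 = -1.8075 / 6.7750 = -0.267

-0.267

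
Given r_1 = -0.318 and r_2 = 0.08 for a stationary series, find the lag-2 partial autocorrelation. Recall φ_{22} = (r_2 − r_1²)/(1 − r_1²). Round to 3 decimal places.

φ_{22} = (r_2 − r_1²) / (1 − r_1²)
r_1² = (-0.318)² = 0.101124
Numerator = 0.08 − 0.1011 = -0.0211; denominator = 1 − 0.1011 = 0.8989
φ_{22} = -0.0211 / 0.8989 = -0.024

-0.024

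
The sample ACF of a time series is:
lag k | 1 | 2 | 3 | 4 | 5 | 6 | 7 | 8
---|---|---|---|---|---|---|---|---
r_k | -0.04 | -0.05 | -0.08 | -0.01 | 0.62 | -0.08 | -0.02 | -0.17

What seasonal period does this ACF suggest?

5

The largest autocorrelation is r_5 = 0.62; the remaining lags stay at or below -0.01.
The dominant spike at lag 5 indicates a seasonal period of 5.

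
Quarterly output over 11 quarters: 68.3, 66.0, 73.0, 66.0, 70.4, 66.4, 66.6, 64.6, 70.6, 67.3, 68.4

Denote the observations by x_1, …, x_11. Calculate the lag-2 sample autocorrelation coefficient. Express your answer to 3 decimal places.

Mean x̄ = (68.3 + 66.0 + 73.0 + 66.0 + 70.4 + 66.4 + 66.6 + 64.6 + 70.6 + 67.3 + 68.4)/11 = 67.9636
Numerator Σ_{t=1}^{9}(x_t−x̄)(x_{t+2}−x̄) = 22.6155
Denominator Σ(x_t−x̄)² = 62.3255
r_2 = 22.6155 / 62.3255 = 0.363

0.363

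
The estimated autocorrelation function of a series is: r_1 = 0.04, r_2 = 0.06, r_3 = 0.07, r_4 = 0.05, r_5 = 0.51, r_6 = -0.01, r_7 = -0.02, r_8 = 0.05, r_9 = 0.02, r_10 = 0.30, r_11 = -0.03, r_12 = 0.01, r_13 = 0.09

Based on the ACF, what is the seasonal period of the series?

5

The largest autocorrelation is r_5 = 0.51, with a weaker echo at lag 10 (0.30); the remaining lags stay at or below 0.09.
The dominant spike at lag 5 indicates a seasonal period of 5.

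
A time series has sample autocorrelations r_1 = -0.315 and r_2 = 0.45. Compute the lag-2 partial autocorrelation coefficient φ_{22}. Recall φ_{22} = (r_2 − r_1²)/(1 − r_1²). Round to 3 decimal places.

0.389

φ_{22} = (r_2 − r_1²) / (1 − r_1²)
r_1² = (-0.315)² = 0.099225
Numerator = 0.45 − 0.0992 = 0.3508; denominator = 1 − 0.0992 = 0.9008
φ_{22} = 0.3508 / 0.9008 = 0.389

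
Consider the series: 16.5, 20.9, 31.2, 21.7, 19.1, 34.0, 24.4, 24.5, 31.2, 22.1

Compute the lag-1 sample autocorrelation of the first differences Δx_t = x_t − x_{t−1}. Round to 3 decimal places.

First differences Δx: 4.4, 10.3, -9.5, -2.6, 14.9, -9.6, 0.1, 6.7, -9.1
Mean of differences = 0.6222
Numerator Σ(Δx_t−Δx̄)(Δx_{t+1}−Δx̄) = -277.6660
Denominator Σ(Δx_t−Δx̄)² = 660.8556
r_1(Δx) = -277.6660 / 660.8556 = -0.420

-0.420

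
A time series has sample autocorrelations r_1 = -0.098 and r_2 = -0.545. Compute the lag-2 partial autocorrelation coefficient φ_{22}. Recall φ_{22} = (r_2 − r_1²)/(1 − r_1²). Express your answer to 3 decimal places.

φ_{22} = (r_2 − r_1²) / (1 − r_1²)
r_1² = (-0.098)² = 0.009604
Numerator = -0.545 − 0.0096 = -0.5546; denominator = 1 − 0.0096 = 0.9904
φ_{22} = -0.5546 / 0.9904 = -0.560

-0.560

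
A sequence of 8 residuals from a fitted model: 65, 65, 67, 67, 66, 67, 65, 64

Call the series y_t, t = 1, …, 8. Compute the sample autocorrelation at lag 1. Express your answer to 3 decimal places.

0.230

Mean ȳ = (65 + 65 + 67 + 67 + 66 + 67 + 65 + 64)/8 = 65.7500
Deviations from mean: -0.7500, -0.7500, 1.2500, 1.2500, 0.2500, 1.2500, -0.7500, -1.7500
Σ(y_t−ȳ)(y_{t+1}−ȳ) = (0.5625) + (-0.9375) + (1.5625) + (0.3125) + (0.3125) + (-0.9375) + (1.3125) = 2.1875
Denominator Σ(y_t−ȳ)² = 9.5000
r_1 = 2.1875 / 9.5000 = 0.230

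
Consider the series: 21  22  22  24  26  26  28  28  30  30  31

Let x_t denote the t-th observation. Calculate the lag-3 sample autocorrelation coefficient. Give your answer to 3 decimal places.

0.187

Mean x̄ = (21 + 22 + 22 + 24 + 26 + 26 + 28 + 28 + 30 + 30 + 31)/11 = 26.1818
Numerator Σ_{t=1}^{8}(x_t−x̄)(x_{t+3}−x̄) = 23.5372
Denominator Σ(x_t−x̄)² = 125.6364
r_3 = 23.5372 / 125.6364 = 0.187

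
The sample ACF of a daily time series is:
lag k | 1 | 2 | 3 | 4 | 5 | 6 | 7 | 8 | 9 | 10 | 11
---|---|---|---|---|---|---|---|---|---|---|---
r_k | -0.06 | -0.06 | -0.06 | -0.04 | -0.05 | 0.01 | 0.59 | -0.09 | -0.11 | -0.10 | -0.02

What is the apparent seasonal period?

The largest autocorrelation is r_7 = 0.59; the remaining lags stay at or below 0.01.
The dominant spike at lag 7 indicates a seasonal period of 7.

7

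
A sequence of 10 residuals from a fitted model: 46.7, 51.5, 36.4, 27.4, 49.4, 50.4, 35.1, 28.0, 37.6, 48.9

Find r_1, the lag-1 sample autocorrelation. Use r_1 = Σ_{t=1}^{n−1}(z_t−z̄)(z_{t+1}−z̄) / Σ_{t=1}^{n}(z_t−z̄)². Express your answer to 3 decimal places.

0.101

Mean z̄ = (46.7 + 51.5 + 36.4 + 27.4 + 49.4 + 50.4 + 35.1 + 28.0 + 37.6 + 48.9)/10 = 41.1400
Numerator Σ_{t=1}^{9}(z_t−z̄)(z_{t+1}−z̄) = 79.0984
Denominator Σ(z_t−z̄)² = 785.3640
r_1 = 79.0984 / 785.3640 = 0.101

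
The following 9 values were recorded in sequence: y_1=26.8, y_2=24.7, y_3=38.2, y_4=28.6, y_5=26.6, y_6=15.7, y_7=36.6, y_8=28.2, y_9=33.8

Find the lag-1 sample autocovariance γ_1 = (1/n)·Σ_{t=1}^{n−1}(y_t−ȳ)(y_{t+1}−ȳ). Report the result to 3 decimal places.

-12.536

Mean ȳ = (26.8 + 24.7 + 38.2 + 28.6 + 26.6 + 15.7 + 36.6 + 28.2 + 33.8)/9 = 28.8000
Σ_{t=1}^{8}(y_t−ȳ)(y_{t+1}−ȳ) = -112.8200
γ_1 = -112.8200 / 9 = -12.536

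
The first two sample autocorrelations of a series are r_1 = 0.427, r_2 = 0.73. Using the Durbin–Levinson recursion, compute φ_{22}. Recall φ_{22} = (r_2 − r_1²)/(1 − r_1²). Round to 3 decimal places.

0.670

φ_{22} = (r_2 − r_1²) / (1 − r_1²)
r_1² = (0.427)² = 0.182329
Numerator = 0.73 − 0.1823 = 0.5477; denominator = 1 − 0.1823 = 0.8177
φ_{22} = 0.5477 / 0.8177 = 0.670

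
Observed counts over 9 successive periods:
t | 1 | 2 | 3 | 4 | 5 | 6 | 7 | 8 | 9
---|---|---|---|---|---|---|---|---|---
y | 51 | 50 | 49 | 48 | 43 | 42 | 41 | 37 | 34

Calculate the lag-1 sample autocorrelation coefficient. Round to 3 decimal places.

0.648

Mean ȳ = (51 + 50 + 49 + 48 + 43 + 42 + 41 + 37 + 34)/9 = 43.8889
Numerator Σ_{t=1}^{8}(y_t−ȳ)(y_{t+1}−ȳ) = 187.2099
Denominator Σ(y_t−ȳ)² = 288.8889
r_1 = 187.2099 / 288.8889 = 0.648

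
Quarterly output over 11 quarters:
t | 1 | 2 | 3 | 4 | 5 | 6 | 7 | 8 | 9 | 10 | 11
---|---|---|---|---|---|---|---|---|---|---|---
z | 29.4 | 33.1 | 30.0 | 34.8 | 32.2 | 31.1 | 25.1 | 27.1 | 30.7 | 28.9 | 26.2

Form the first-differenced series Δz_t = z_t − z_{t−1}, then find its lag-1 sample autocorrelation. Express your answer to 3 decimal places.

-0.319

First differences Δz: 3.7, -3.1, 4.8, -2.6, -1.1, -6.0, 2.0, 3.6, -1.8, -2.7
Mean of differences = -0.3200
Numerator Σ(Δz_t−Δz̄)(Δz_{t+1}−Δz̄) = -37.2364
Denominator Σ(Δz_t−Δz̄)² = 116.7760
r_1(Δz) = -37.2364 / 116.7760 = -0.319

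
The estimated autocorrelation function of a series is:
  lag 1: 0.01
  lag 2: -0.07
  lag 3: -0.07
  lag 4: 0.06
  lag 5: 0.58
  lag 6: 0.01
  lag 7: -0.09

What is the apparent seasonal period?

5

The largest autocorrelation is r_5 = 0.58; the remaining lags stay at or below 0.06.
The dominant spike at lag 5 indicates a seasonal period of 5.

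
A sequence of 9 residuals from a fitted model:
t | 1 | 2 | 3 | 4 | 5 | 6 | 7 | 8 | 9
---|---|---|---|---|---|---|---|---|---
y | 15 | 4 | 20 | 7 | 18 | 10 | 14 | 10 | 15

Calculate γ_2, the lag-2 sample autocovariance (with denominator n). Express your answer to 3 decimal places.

15.376

Mean ȳ = (15 + 4 + 20 + 7 + 18 + 10 + 14 + 10 + 15)/9 = 12.5556
Σ_{t=1}^{7}(y_t−ȳ)(y_{t+2}−ȳ) = 138.3827
γ_2 = 138.3827 / 9 = 15.376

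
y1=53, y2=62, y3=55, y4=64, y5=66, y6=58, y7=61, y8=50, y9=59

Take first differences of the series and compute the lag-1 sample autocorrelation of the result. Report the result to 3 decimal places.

First differences Δy: 9, -7, 9, 2, -8, 3, -11, 9
Mean of differences = 0.7500
Numerator Σ(Δy_t−Δȳ)(Δy_{t+1}−Δȳ) = -271.5625
Denominator Σ(Δy_t−Δȳ)² = 485.5000
r_1(Δy) = -271.5625 / 485.5000 = -0.559

-0.559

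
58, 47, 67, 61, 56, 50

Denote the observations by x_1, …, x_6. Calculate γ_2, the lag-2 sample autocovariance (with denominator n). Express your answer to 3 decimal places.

-10.250

Mean x̄ = (58 + 47 + 67 + 61 + 56 + 50)/6 = 56.5000
Σ_{t=1}^{4}(x_t−x̄)(x_{t+2}−x̄) = -61.5000
γ_2 = -61.5000 / 6 = -10.250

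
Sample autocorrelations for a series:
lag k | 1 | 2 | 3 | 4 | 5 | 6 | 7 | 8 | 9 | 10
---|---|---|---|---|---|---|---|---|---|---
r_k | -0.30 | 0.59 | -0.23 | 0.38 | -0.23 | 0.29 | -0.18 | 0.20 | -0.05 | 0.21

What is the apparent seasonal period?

2

The largest autocorrelation is r_2 = 0.59, with weaker echoes at lags 4 (0.38), 6 (0.29), 8 (0.20) and 10 (0.21); the remaining lags stay at or below -0.05.
The dominant spike at lag 2 indicates a seasonal period of 2.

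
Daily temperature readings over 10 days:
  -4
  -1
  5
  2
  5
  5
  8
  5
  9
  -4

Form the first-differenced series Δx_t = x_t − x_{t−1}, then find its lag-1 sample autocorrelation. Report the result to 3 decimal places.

First differences Δx: 3, 6, -3, 3, 0, 3, -3, 4, -13
Mean of differences = 0.0000
Numerator Σ(Δx_t−Δx̄)(Δx_{t+1}−Δx̄) = -82.0000
Denominator Σ(Δx_t−Δx̄)² = 266.0000
r_1(Δx) = -82.0000 / 266.0000 = -0.308

-0.308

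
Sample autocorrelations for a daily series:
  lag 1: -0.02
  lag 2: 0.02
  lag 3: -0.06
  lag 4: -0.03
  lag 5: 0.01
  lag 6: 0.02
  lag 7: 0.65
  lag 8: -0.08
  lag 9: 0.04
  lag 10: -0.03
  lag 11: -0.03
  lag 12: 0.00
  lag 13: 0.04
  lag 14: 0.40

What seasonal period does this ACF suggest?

7

The largest autocorrelation is r_7 = 0.65, with a weaker echo at lag 14 (0.40); the remaining lags stay at or below 0.04.
The dominant spike at lag 7 indicates a seasonal period of 7.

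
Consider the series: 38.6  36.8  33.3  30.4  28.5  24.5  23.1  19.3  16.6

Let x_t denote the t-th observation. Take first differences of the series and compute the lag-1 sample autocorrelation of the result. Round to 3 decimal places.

First differences Δx: -1.8, -3.5, -2.9, -1.9, -4.0, -1.4, -3.8, -2.7
Mean of differences = -2.7500
Numerator Σ(Δx_t−Δx̄)(Δx_{t+1}−Δx̄) = -4.9475
Denominator Σ(Δx_t−Δx̄)² = 6.7000
r_1(Δx) = -4.9475 / 6.7000 = -0.738

-0.738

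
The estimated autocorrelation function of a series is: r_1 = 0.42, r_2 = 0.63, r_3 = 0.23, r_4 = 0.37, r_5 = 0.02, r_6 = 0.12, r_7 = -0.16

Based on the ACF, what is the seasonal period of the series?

2

The largest autocorrelation is r_2 = 0.63; the remaining lags stay at or below 0.42.
The dominant spike at lag 2 indicates a seasonal period of 2.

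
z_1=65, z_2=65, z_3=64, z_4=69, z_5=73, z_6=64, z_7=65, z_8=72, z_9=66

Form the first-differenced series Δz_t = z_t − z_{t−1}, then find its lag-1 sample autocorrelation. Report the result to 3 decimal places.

First differences Δz: 0, -1, 5, 4, -9, 1, 7, -6
Mean of differences = 0.1250
Numerator Σ(Δz_t−Δz̄)(Δz_{t+1}−Δz̄) = -65.8906
Denominator Σ(Δz_t−Δz̄)² = 208.8750
r_1(Δz) = -65.8906 / 208.8750 = -0.315

-0.315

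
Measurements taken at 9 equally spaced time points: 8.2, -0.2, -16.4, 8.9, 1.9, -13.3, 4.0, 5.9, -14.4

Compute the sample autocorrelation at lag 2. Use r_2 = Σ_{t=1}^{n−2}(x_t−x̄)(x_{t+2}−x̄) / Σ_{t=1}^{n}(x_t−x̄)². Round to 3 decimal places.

-0.538

Mean x̄ = (8.2 − 0.2 − 16.4 + 8.9 + 1.9 − 13.3 + 4.0 + 5.9 − 14.4)/9 = -1.7111
Σ(x_t−x̄)(x_{t+2}−x̄) = (-145.5832) + (16.0346) + (-53.0432) + (-122.9710) + (20.6235) + (-88.2043) + (-72.4677) = -445.6114
Denominator Σ(x_t−x̄)² = 827.7689
r_2 = -445.6114 / 827.7689 = -0.538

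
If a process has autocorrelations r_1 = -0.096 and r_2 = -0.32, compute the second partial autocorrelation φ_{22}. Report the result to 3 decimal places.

φ_{22} = (r_2 − r_1²) / (1 − r_1²)
r_1² = (-0.096)² = 0.009216
Numerator = -0.32 − 0.0092 = -0.3292; denominator = 1 − 0.0092 = 0.9908
φ_{22} = -0.3292 / 0.9908 = -0.332

-0.332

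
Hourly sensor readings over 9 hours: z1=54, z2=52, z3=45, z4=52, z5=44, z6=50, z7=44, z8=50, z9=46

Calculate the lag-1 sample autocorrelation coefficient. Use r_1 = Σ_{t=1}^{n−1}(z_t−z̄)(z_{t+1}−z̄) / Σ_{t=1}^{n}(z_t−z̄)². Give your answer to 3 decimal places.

Mean z̄ = (54 + 52 + 45 + 52 + 44 + 50 + 44 + 50 + 46)/9 = 48.5556
Numerator Σ_{t=1}^{8}(z_t−z̄)(z_{t+1}−z̄) = -44.8642
Denominator Σ(z_t−z̄)² = 118.2222
r_1 = -44.8642 / 118.2222 = -0.379

-0.379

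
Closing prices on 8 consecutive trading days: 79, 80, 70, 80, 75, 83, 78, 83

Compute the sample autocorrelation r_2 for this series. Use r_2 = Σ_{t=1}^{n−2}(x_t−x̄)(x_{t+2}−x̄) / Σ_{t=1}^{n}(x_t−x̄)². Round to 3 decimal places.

Mean x̄ = (79 + 80 + 70 + 80 + 75 + 83 + 78 + 83)/8 = 78.5000
Deviations from mean: 0.5000, 1.5000, -8.5000, 1.5000, -3.5000, 4.5000, -0.5000, 4.5000
Σ(x_t−x̄)(x_{t+2}−x̄) = (-4.2500) + (2.2500) + (29.7500) + (6.7500) + (1.7500) + (20.2500) = 56.5000
Denominator Σ(x_t−x̄)² = 130.0000
r_2 = 56.5000 / 130.0000 = 0.435

0.435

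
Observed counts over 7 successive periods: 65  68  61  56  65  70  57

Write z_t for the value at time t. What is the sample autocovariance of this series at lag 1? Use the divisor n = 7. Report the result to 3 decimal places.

-4.105

Mean z̄ = (65 + 68 + 61 + 56 + 65 + 70 + 57)/7 = 63.1429
Σ_{t=1}^{6}(z_t−z̄)(z_{t+1}−z̄) = -28.7347
γ_1 = -28.7347 / 7 = -4.105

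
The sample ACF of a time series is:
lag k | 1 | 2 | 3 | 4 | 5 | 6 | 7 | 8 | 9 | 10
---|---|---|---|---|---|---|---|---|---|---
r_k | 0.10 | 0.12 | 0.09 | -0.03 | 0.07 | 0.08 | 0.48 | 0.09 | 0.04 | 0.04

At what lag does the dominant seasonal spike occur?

7

The largest autocorrelation is r_7 = 0.48; the remaining lags stay at or below 0.12.
The dominant spike at lag 7 indicates a seasonal period of 7.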